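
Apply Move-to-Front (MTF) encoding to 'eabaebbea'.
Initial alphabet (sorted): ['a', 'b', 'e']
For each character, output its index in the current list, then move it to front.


MTF encoding:
'e': index 2 in ['a', 'b', 'e'] -> ['e', 'a', 'b']
'a': index 1 in ['e', 'a', 'b'] -> ['a', 'e', 'b']
'b': index 2 in ['a', 'e', 'b'] -> ['b', 'a', 'e']
'a': index 1 in ['b', 'a', 'e'] -> ['a', 'b', 'e']
'e': index 2 in ['a', 'b', 'e'] -> ['e', 'a', 'b']
'b': index 2 in ['e', 'a', 'b'] -> ['b', 'e', 'a']
'b': index 0 in ['b', 'e', 'a'] -> ['b', 'e', 'a']
'e': index 1 in ['b', 'e', 'a'] -> ['e', 'b', 'a']
'a': index 2 in ['e', 'b', 'a'] -> ['a', 'e', 'b']


Output: [2, 1, 2, 1, 2, 2, 0, 1, 2]


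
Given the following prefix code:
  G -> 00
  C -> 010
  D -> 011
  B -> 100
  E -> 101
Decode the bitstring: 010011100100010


Decoding step by step:
Bits 010 -> C
Bits 011 -> D
Bits 100 -> B
Bits 100 -> B
Bits 010 -> C


Decoded message: CDBBC


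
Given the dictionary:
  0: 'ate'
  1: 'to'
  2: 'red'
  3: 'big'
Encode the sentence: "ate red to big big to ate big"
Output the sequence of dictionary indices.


Look up each word in the dictionary:
  'ate' -> 0
  'red' -> 2
  'to' -> 1
  'big' -> 3
  'big' -> 3
  'to' -> 1
  'ate' -> 0
  'big' -> 3

Encoded: [0, 2, 1, 3, 3, 1, 0, 3]


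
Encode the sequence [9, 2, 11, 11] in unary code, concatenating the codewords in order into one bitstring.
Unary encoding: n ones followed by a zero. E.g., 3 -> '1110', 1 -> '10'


Encode each number as n ones followed by a terminating 0:
  9 -> 1111111110 (10 bits)
  2 -> 110 (3 bits)
  11 -> 111111111110 (12 bits)
  11 -> 111111111110 (12 bits)
Total length = 10 + 3 + 12 + 12 = 37 bits.

Unary([9, 2, 11, 11]) = 1111111110110111111111110111111111110 (37 bits)


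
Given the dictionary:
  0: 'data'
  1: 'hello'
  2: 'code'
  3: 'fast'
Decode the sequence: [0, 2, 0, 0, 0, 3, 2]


Look up each index in the dictionary:
  0 -> 'data'
  2 -> 'code'
  0 -> 'data'
  0 -> 'data'
  0 -> 'data'
  3 -> 'fast'
  2 -> 'code'

Decoded: "data code data data data fast code"


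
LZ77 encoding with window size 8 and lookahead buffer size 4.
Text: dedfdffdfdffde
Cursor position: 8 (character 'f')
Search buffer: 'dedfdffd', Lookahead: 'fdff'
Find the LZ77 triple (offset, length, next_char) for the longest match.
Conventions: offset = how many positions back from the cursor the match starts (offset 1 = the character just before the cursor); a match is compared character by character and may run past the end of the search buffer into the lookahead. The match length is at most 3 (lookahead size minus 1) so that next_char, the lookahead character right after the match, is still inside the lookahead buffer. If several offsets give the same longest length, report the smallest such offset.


Try each offset into the search buffer:
  offset=1 (pos 7, char 'd'): match length 0
  offset=2 (pos 6, char 'f'): match length 3
  offset=3 (pos 5, char 'f'): match length 1
  offset=4 (pos 4, char 'd'): match length 0
  offset=5 (pos 3, char 'f'): match length 3
  offset=6 (pos 2, char 'd'): match length 0
  offset=7 (pos 1, char 'e'): match length 0
  offset=8 (pos 0, char 'd'): match length 0
Longest match has length 3, found at offsets 2, 5; take the smallest, offset 2.
next_char = character at position 8 + 3 = 11 -> 'f'

Best match: offset=2, length=3 (matching 'fdf' starting at position 6)
LZ77 triple: (2, 3, 'f')


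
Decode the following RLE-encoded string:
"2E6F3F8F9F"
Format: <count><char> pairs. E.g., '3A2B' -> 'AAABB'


Expanding each <count><char> pair:
  2E -> 'EE'
  6F -> 'FFFFFF'
  3F -> 'FFF'
  8F -> 'FFFFFFFF'
  9F -> 'FFFFFFFFF'

Decoded = EEFFFFFFFFFFFFFFFFFFFFFFFFFF


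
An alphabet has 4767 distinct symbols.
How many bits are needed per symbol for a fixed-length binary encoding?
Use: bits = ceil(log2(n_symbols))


log2(4767) = 12.2189
Bracket: 2^12 = 4096 < 4767 <= 2^13 = 8192
So ceil(log2(4767)) = 13

bits = ceil(log2(4767)) = ceil(12.2189) = 13 bits


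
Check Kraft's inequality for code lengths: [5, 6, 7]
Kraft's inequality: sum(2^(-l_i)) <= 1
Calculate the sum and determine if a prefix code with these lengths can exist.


Sum = 2^(-5) + 2^(-6) + 2^(-7)
    = 0.03125 + 0.015625 + 0.0078125
    = 7/128 = 0.0546875
Since 0.0546875 <= 1, Kraft's inequality IS satisfied.
A prefix code with these lengths CAN exist.

Kraft sum = 0.0546875. Satisfied.


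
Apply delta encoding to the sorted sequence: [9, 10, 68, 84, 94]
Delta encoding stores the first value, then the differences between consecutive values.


First value: 9
Deltas:
  10 - 9 = 1
  68 - 10 = 58
  84 - 68 = 16
  94 - 84 = 10


Delta encoded: [9, 1, 58, 16, 10]


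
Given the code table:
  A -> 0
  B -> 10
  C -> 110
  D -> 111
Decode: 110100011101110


Decoding:
110 -> C
10 -> B
0 -> A
0 -> A
111 -> D
0 -> A
111 -> D
0 -> A


Result: CBAADADA


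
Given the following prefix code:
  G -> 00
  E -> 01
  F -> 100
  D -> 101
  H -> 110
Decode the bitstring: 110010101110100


Decoding step by step:
Bits 110 -> H
Bits 01 -> E
Bits 01 -> E
Bits 01 -> E
Bits 110 -> H
Bits 100 -> F


Decoded message: HEEEHF


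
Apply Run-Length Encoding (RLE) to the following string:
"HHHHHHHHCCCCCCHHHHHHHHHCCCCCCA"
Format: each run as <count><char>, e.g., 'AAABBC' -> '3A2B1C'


Scanning runs left to right:
  i=0: run of 'H' x 8 -> '8H'
  i=8: run of 'C' x 6 -> '6C'
  i=14: run of 'H' x 9 -> '9H'
  i=23: run of 'C' x 6 -> '6C'
  i=29: run of 'A' x 1 -> '1A'

RLE = 8H6C9H6C1A


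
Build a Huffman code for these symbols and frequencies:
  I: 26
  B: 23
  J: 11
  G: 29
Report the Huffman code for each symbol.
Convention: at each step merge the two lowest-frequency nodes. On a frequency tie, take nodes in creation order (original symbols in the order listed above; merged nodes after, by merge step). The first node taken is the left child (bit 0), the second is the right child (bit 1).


Huffman tree construction:
Step 1: Merge J(11) + B(23) = 34
Step 2: Merge I(26) + G(29) = 55
Step 3: Merge (J+B)(34) + (I+G)(55) = 89
Read each symbol's code off the tree from the root (left child = 0, right child = 1).

Codes:
  I: 10 (length 2)
  B: 01 (length 2)
  J: 00 (length 2)
  G: 11 (length 2)
Average code length: 178/89 = 2.0000 bits/symbol


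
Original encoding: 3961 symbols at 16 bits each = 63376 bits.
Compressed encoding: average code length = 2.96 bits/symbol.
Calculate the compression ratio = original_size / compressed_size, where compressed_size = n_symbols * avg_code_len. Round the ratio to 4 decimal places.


original_size = n_symbols * orig_bits = 3961 * 16 = 63376 bits
compressed_size = n_symbols * avg_code_len = 3961 * 2.96 = 11724.56 bits
ratio = original_size / compressed_size = 63376 / 11724.56 = 5.4054

Compression ratio = 5.4054


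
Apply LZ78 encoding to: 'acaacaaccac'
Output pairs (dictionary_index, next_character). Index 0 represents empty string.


LZ78 encoding steps:
Dictionary: {0: ''}
Step 1: w='' (idx 0), next='a' -> output (0, 'a'), add 'a' as idx 1
Step 2: w='' (idx 0), next='c' -> output (0, 'c'), add 'c' as idx 2
Step 3: w='a' (idx 1), next='a' -> output (1, 'a'), add 'aa' as idx 3
Step 4: w='c' (idx 2), next='a' -> output (2, 'a'), add 'ca' as idx 4
Step 5: w='a' (idx 1), next='c' -> output (1, 'c'), add 'ac' as idx 5
Step 6: w='ca' (idx 4), next='c' -> output (4, 'c'), add 'cac' as idx 6


Encoded: [(0, 'a'), (0, 'c'), (1, 'a'), (2, 'a'), (1, 'c'), (4, 'c')]


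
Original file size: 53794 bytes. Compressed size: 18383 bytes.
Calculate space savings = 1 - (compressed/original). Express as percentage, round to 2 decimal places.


ratio = compressed/original = 18383/53794 = 0.34173
savings = 1 - ratio = 1 - 0.34173 = 0.65827
as a percentage: 0.65827 * 100 = 65.83%

Space savings = 1 - 18383/53794 = 65.83%


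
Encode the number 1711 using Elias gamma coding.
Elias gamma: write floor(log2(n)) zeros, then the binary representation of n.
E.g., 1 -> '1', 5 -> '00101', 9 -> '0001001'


num_bits = floor(log2(1711)) + 1 = 11
leading_zeros = num_bits - 1 = 10
binary(1711) = 11010101111

Elias gamma(1711) = '0000000000' + '11010101111' = 000000000011010101111 (21 bits)


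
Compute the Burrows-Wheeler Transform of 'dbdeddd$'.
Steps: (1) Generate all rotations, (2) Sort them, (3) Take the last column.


Rotations (sorted):
  0: $dbdeddd -> last char: d
  1: bdeddd$d -> last char: d
  2: d$dbdedd -> last char: d
  3: dbdeddd$ -> last char: $
  4: dd$dbded -> last char: d
  5: ddd$dbde -> last char: e
  6: deddd$db -> last char: b
  7: eddd$dbd -> last char: d


BWT = ddd$debd


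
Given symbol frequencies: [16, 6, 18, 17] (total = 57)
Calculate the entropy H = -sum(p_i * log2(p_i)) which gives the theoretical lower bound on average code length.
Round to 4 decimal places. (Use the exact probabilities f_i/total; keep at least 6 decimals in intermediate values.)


Per-symbol terms -p_i * log2(p_i) with p_i = f_i/57:
  p = 16/57 = 0.280702: log2(p) = -1.832890, -p*log2(p) = 0.514495
  p = 6/57 = 0.105263: log2(p) = -3.247928, -p*log2(p) = 0.341887
  p = 18/57 = 0.315789: log2(p) = -1.662965, -p*log2(p) = 0.525147
  p = 17/57 = 0.298246: log2(p) = -1.745427, -p*log2(p) = 0.520566
H = 0.514495 + 0.341887 + 0.525147 + 0.520566 = 1.902095

H = 1.9021 bits/symbol


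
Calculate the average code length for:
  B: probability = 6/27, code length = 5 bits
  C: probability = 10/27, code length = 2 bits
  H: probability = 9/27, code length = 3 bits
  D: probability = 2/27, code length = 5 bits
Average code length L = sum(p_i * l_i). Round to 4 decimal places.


Weighted contributions p_i * l_i:
  B: (6/27) * 5 = 30/27
  C: (10/27) * 2 = 20/27
  H: (9/27) * 3 = 27/27
  D: (2/27) * 5 = 10/27
Sum = (30 + 20 + 27 + 10)/27 = 87/27

L = 87/27 = 3.2222 bits/symbol


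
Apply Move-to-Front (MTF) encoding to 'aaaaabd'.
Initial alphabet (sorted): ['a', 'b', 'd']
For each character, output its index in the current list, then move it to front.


MTF encoding:
'a': index 0 in ['a', 'b', 'd'] -> ['a', 'b', 'd']
'a': index 0 in ['a', 'b', 'd'] -> ['a', 'b', 'd']
'a': index 0 in ['a', 'b', 'd'] -> ['a', 'b', 'd']
'a': index 0 in ['a', 'b', 'd'] -> ['a', 'b', 'd']
'a': index 0 in ['a', 'b', 'd'] -> ['a', 'b', 'd']
'b': index 1 in ['a', 'b', 'd'] -> ['b', 'a', 'd']
'd': index 2 in ['b', 'a', 'd'] -> ['d', 'b', 'a']


Output: [0, 0, 0, 0, 0, 1, 2]


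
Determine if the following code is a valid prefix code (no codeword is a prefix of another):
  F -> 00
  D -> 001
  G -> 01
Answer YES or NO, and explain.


Checking each pair (does one codeword prefix another?):
  F='00' vs D='001': prefix -- VIOLATION

NO -- this is NOT a valid prefix code. F (00) is a prefix of D (001).


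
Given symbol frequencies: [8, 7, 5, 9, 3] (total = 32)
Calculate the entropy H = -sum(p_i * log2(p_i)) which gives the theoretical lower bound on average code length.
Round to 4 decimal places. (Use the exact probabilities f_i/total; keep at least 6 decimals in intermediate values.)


Per-symbol terms -p_i * log2(p_i) with p_i = f_i/32:
  p = 8/32 = 0.250000: log2(p) = -2.000000, -p*log2(p) = 0.500000
  p = 7/32 = 0.218750: log2(p) = -2.192645, -p*log2(p) = 0.479641
  p = 5/32 = 0.156250: log2(p) = -2.678072, -p*log2(p) = 0.418449
  p = 9/32 = 0.281250: log2(p) = -1.830075, -p*log2(p) = 0.514709
  p = 3/32 = 0.093750: log2(p) = -3.415037, -p*log2(p) = 0.320160
H = 0.500000 + 0.479641 + 0.418449 + 0.514709 + 0.320160 = 2.232959

H = 2.233 bits/symbol


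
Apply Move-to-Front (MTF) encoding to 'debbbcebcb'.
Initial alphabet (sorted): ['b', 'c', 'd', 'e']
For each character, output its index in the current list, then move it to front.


MTF encoding:
'd': index 2 in ['b', 'c', 'd', 'e'] -> ['d', 'b', 'c', 'e']
'e': index 3 in ['d', 'b', 'c', 'e'] -> ['e', 'd', 'b', 'c']
'b': index 2 in ['e', 'd', 'b', 'c'] -> ['b', 'e', 'd', 'c']
'b': index 0 in ['b', 'e', 'd', 'c'] -> ['b', 'e', 'd', 'c']
'b': index 0 in ['b', 'e', 'd', 'c'] -> ['b', 'e', 'd', 'c']
'c': index 3 in ['b', 'e', 'd', 'c'] -> ['c', 'b', 'e', 'd']
'e': index 2 in ['c', 'b', 'e', 'd'] -> ['e', 'c', 'b', 'd']
'b': index 2 in ['e', 'c', 'b', 'd'] -> ['b', 'e', 'c', 'd']
'c': index 2 in ['b', 'e', 'c', 'd'] -> ['c', 'b', 'e', 'd']
'b': index 1 in ['c', 'b', 'e', 'd'] -> ['b', 'c', 'e', 'd']


Output: [2, 3, 2, 0, 0, 3, 2, 2, 2, 1]


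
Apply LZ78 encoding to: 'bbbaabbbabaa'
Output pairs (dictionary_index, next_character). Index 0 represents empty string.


LZ78 encoding steps:
Dictionary: {0: ''}
Step 1: w='' (idx 0), next='b' -> output (0, 'b'), add 'b' as idx 1
Step 2: w='b' (idx 1), next='b' -> output (1, 'b'), add 'bb' as idx 2
Step 3: w='' (idx 0), next='a' -> output (0, 'a'), add 'a' as idx 3
Step 4: w='a' (idx 3), next='b' -> output (3, 'b'), add 'ab' as idx 4
Step 5: w='bb' (idx 2), next='a' -> output (2, 'a'), add 'bba' as idx 5
Step 6: w='b' (idx 1), next='a' -> output (1, 'a'), add 'ba' as idx 6
Step 7: w='a' (idx 3), end of input -> output (3, '')


Encoded: [(0, 'b'), (1, 'b'), (0, 'a'), (3, 'b'), (2, 'a'), (1, 'a'), (3, '')]


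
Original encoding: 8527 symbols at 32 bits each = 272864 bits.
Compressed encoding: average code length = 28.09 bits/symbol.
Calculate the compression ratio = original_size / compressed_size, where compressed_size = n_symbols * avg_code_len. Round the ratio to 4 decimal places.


original_size = n_symbols * orig_bits = 8527 * 32 = 272864 bits
compressed_size = n_symbols * avg_code_len = 8527 * 28.09 = 239523.43 bits
ratio = original_size / compressed_size = 272864 / 239523.43 = 1.1392

Compression ratio = 1.1392


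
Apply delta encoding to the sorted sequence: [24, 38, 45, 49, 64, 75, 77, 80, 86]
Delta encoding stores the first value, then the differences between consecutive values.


First value: 24
Deltas:
  38 - 24 = 14
  45 - 38 = 7
  49 - 45 = 4
  64 - 49 = 15
  75 - 64 = 11
  77 - 75 = 2
  80 - 77 = 3
  86 - 80 = 6


Delta encoded: [24, 14, 7, 4, 15, 11, 2, 3, 6]


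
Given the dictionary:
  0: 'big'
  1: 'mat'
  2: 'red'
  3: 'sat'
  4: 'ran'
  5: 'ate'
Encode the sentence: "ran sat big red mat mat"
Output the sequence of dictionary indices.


Look up each word in the dictionary:
  'ran' -> 4
  'sat' -> 3
  'big' -> 0
  'red' -> 2
  'mat' -> 1
  'mat' -> 1

Encoded: [4, 3, 0, 2, 1, 1]


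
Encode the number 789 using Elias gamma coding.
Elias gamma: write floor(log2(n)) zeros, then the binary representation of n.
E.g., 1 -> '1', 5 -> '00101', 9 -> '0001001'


num_bits = floor(log2(789)) + 1 = 10
leading_zeros = num_bits - 1 = 9
binary(789) = 1100010101

Elias gamma(789) = '000000000' + '1100010101' = 0000000001100010101 (19 bits)


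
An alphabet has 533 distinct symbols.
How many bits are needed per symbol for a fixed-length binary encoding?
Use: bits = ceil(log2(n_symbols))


log2(533) = 9.058
Bracket: 2^9 = 512 < 533 <= 2^10 = 1024
So ceil(log2(533)) = 10

bits = ceil(log2(533)) = ceil(9.058) = 10 bits


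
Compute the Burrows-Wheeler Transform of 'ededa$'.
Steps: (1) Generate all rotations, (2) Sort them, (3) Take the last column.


Rotations (sorted):
  0: $ededa -> last char: a
  1: a$eded -> last char: d
  2: da$ede -> last char: e
  3: deda$e -> last char: e
  4: eda$ed -> last char: d
  5: ededa$ -> last char: $


BWT = adeed$


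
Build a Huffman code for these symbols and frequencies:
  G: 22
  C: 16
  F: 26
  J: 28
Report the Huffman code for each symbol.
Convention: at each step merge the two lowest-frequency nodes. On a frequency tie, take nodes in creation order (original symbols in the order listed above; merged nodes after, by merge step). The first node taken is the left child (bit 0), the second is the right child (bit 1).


Huffman tree construction:
Step 1: Merge C(16) + G(22) = 38
Step 2: Merge F(26) + J(28) = 54
Step 3: Merge (C+G)(38) + (F+J)(54) = 92
Read each symbol's code off the tree from the root (left child = 0, right child = 1).

Codes:
  G: 01 (length 2)
  C: 00 (length 2)
  F: 10 (length 2)
  J: 11 (length 2)
Average code length: 184/92 = 2.0000 bits/symbol


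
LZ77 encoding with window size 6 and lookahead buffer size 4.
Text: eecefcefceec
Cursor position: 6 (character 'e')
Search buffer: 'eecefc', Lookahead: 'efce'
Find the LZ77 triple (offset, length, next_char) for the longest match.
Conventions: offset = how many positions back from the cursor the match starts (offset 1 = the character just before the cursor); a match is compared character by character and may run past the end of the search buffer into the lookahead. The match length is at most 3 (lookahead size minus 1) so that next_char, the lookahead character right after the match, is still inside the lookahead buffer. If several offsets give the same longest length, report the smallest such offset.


Try each offset into the search buffer:
  offset=1 (pos 5, char 'c'): match length 0
  offset=2 (pos 4, char 'f'): match length 0
  offset=3 (pos 3, char 'e'): match length 3
  offset=4 (pos 2, char 'c'): match length 0
  offset=5 (pos 1, char 'e'): match length 1
  offset=6 (pos 0, char 'e'): match length 1
Longest match has length 3 at offset 3.
next_char = character at position 6 + 3 = 9 -> 'e'

Best match: offset=3, length=3 (matching 'efc' starting at position 3)
LZ77 triple: (3, 3, 'e')


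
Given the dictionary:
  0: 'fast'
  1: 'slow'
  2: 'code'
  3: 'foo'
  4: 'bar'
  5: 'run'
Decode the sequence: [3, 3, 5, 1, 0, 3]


Look up each index in the dictionary:
  3 -> 'foo'
  3 -> 'foo'
  5 -> 'run'
  1 -> 'slow'
  0 -> 'fast'
  3 -> 'foo'

Decoded: "foo foo run slow fast foo"


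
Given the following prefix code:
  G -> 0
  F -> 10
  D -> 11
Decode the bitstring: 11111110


Decoding step by step:
Bits 11 -> D
Bits 11 -> D
Bits 11 -> D
Bits 10 -> F


Decoded message: DDDF


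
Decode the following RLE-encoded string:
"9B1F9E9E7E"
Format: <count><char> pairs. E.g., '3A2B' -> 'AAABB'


Expanding each <count><char> pair:
  9B -> 'BBBBBBBBB'
  1F -> 'F'
  9E -> 'EEEEEEEEE'
  9E -> 'EEEEEEEEE'
  7E -> 'EEEEEEE'

Decoded = BBBBBBBBBFEEEEEEEEEEEEEEEEEEEEEEEEE


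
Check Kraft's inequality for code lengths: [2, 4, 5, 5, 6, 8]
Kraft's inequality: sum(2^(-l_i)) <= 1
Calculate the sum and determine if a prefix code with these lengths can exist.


Sum = 2^(-2) + 2^(-4) + 2^(-5) + 2^(-5) + 2^(-6) + 2^(-8)
    = 0.25 + 0.0625 + 0.03125 + 0.03125 + 0.015625 + 0.00390625
    = 101/256 = 0.39453125
Since 0.39453125 <= 1, Kraft's inequality IS satisfied.
A prefix code with these lengths CAN exist.

Kraft sum = 0.39453125. Satisfied.


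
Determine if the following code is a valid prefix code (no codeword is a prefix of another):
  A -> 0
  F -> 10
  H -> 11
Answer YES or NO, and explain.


Checking each pair (does one codeword prefix another?):
  A='0' vs F='10': no prefix
  A='0' vs H='11': no prefix
  F='10' vs A='0': no prefix
  F='10' vs H='11': no prefix
  H='11' vs A='0': no prefix
  H='11' vs F='10': no prefix
No violation found over all pairs.

YES -- this is a valid prefix code. No codeword is a prefix of any other codeword.


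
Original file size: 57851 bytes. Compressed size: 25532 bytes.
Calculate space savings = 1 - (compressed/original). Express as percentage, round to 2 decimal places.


ratio = compressed/original = 25532/57851 = 0.441341
savings = 1 - ratio = 1 - 0.441341 = 0.558659
as a percentage: 0.558659 * 100 = 55.87%

Space savings = 1 - 25532/57851 = 55.87%


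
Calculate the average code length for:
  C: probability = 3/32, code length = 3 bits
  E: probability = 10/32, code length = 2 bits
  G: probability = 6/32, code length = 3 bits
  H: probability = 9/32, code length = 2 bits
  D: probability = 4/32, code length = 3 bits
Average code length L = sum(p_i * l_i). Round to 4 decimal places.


Weighted contributions p_i * l_i:
  C: (3/32) * 3 = 9/32
  E: (10/32) * 2 = 20/32
  G: (6/32) * 3 = 18/32
  H: (9/32) * 2 = 18/32
  D: (4/32) * 3 = 12/32
Sum = (9 + 20 + 18 + 18 + 12)/32 = 77/32

L = 77/32 = 2.4063 bits/symbol


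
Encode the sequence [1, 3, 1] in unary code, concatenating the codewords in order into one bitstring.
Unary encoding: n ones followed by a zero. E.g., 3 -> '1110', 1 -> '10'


Encode each number as n ones followed by a terminating 0:
  1 -> 10 (2 bits)
  3 -> 1110 (4 bits)
  1 -> 10 (2 bits)
Total length = 2 + 4 + 2 = 8 bits.

Unary([1, 3, 1]) = 10111010 (8 bits)


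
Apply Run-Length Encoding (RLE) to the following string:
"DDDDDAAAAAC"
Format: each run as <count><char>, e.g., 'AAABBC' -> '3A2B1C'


Scanning runs left to right:
  i=0: run of 'D' x 5 -> '5D'
  i=5: run of 'A' x 5 -> '5A'
  i=10: run of 'C' x 1 -> '1C'

RLE = 5D5A1C


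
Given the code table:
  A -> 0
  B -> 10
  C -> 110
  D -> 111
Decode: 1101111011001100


Decoding:
110 -> C
111 -> D
10 -> B
110 -> C
0 -> A
110 -> C
0 -> A


Result: CDBCACA


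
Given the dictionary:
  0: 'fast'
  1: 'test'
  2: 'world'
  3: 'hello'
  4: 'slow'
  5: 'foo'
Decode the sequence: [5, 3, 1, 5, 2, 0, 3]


Look up each index in the dictionary:
  5 -> 'foo'
  3 -> 'hello'
  1 -> 'test'
  5 -> 'foo'
  2 -> 'world'
  0 -> 'fast'
  3 -> 'hello'

Decoded: "foo hello test foo world fast hello"


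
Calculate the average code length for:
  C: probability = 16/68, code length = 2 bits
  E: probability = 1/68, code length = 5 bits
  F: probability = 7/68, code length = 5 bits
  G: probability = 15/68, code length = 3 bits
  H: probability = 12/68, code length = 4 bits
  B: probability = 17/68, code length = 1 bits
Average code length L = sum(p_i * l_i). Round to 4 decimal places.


Weighted contributions p_i * l_i:
  C: (16/68) * 2 = 32/68
  E: (1/68) * 5 = 5/68
  F: (7/68) * 5 = 35/68
  G: (15/68) * 3 = 45/68
  H: (12/68) * 4 = 48/68
  B: (17/68) * 1 = 17/68
Sum = (32 + 5 + 35 + 45 + 48 + 17)/68 = 182/68

L = 182/68 = 2.6765 bits/symbol


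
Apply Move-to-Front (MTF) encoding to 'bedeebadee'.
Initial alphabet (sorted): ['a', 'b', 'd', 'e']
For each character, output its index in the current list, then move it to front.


MTF encoding:
'b': index 1 in ['a', 'b', 'd', 'e'] -> ['b', 'a', 'd', 'e']
'e': index 3 in ['b', 'a', 'd', 'e'] -> ['e', 'b', 'a', 'd']
'd': index 3 in ['e', 'b', 'a', 'd'] -> ['d', 'e', 'b', 'a']
'e': index 1 in ['d', 'e', 'b', 'a'] -> ['e', 'd', 'b', 'a']
'e': index 0 in ['e', 'd', 'b', 'a'] -> ['e', 'd', 'b', 'a']
'b': index 2 in ['e', 'd', 'b', 'a'] -> ['b', 'e', 'd', 'a']
'a': index 3 in ['b', 'e', 'd', 'a'] -> ['a', 'b', 'e', 'd']
'd': index 3 in ['a', 'b', 'e', 'd'] -> ['d', 'a', 'b', 'e']
'e': index 3 in ['d', 'a', 'b', 'e'] -> ['e', 'd', 'a', 'b']
'e': index 0 in ['e', 'd', 'a', 'b'] -> ['e', 'd', 'a', 'b']


Output: [1, 3, 3, 1, 0, 2, 3, 3, 3, 0]


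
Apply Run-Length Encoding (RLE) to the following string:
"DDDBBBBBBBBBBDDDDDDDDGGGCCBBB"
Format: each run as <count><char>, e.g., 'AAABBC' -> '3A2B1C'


Scanning runs left to right:
  i=0: run of 'D' x 3 -> '3D'
  i=3: run of 'B' x 10 -> '10B'
  i=13: run of 'D' x 8 -> '8D'
  i=21: run of 'G' x 3 -> '3G'
  i=24: run of 'C' x 2 -> '2C'
  i=26: run of 'B' x 3 -> '3B'

RLE = 3D10B8D3G2C3B


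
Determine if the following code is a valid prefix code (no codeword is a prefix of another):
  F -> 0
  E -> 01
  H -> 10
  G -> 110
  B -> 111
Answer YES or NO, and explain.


Checking each pair (does one codeword prefix another?):
  F='0' vs E='01': prefix -- VIOLATION

NO -- this is NOT a valid prefix code. F (0) is a prefix of E (01).


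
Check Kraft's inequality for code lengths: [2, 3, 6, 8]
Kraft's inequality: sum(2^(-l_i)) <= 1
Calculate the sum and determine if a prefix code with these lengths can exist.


Sum = 2^(-2) + 2^(-3) + 2^(-6) + 2^(-8)
    = 0.25 + 0.125 + 0.015625 + 0.00390625
    = 101/256 = 0.39453125
Since 0.39453125 <= 1, Kraft's inequality IS satisfied.
A prefix code with these lengths CAN exist.

Kraft sum = 0.39453125. Satisfied.


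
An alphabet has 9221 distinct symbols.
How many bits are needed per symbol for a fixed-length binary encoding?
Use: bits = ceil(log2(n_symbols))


log2(9221) = 13.1707
Bracket: 2^13 = 8192 < 9221 <= 2^14 = 16384
So ceil(log2(9221)) = 14

bits = ceil(log2(9221)) = ceil(13.1707) = 14 bits


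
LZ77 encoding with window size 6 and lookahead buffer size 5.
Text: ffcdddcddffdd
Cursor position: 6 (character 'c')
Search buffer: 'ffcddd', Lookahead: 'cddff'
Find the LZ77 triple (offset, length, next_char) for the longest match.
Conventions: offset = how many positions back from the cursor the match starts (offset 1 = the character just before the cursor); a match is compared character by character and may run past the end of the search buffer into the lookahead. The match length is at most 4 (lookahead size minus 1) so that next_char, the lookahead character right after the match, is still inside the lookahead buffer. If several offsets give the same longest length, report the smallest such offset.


Try each offset into the search buffer:
  offset=1 (pos 5, char 'd'): match length 0
  offset=2 (pos 4, char 'd'): match length 0
  offset=3 (pos 3, char 'd'): match length 0
  offset=4 (pos 2, char 'c'): match length 3
  offset=5 (pos 1, char 'f'): match length 0
  offset=6 (pos 0, char 'f'): match length 0
Longest match has length 3 at offset 4.
next_char = character at position 6 + 3 = 9 -> 'f'

Best match: offset=4, length=3 (matching 'cdd' starting at position 2)
LZ77 triple: (4, 3, 'f')


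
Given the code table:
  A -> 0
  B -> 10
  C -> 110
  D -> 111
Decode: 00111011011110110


Decoding:
0 -> A
0 -> A
111 -> D
0 -> A
110 -> C
111 -> D
10 -> B
110 -> C


Result: AADACDBC


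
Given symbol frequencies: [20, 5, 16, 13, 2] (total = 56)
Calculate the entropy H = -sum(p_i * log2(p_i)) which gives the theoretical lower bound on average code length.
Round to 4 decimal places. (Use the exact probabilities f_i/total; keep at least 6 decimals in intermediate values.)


Per-symbol terms -p_i * log2(p_i) with p_i = f_i/56:
  p = 20/56 = 0.357143: log2(p) = -1.485427, -p*log2(p) = 0.530510
  p = 5/56 = 0.089286: log2(p) = -3.485427, -p*log2(p) = 0.311199
  p = 16/56 = 0.285714: log2(p) = -1.807355, -p*log2(p) = 0.516387
  p = 13/56 = 0.232143: log2(p) = -2.106915, -p*log2(p) = 0.489105
  p = 2/56 = 0.035714: log2(p) = -4.807355, -p*log2(p) = 0.171691
H = 0.530510 + 0.311199 + 0.516387 + 0.489105 + 0.171691 = 2.018892

H = 2.0189 bits/symbol


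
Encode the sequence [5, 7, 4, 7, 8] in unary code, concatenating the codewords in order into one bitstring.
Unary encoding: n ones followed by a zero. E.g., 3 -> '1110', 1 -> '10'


Encode each number as n ones followed by a terminating 0:
  5 -> 111110 (6 bits)
  7 -> 11111110 (8 bits)
  4 -> 11110 (5 bits)
  7 -> 11111110 (8 bits)
  8 -> 111111110 (9 bits)
Total length = 6 + 8 + 5 + 8 + 9 = 36 bits.

Unary([5, 7, 4, 7, 8]) = 111110111111101111011111110111111110 (36 bits)


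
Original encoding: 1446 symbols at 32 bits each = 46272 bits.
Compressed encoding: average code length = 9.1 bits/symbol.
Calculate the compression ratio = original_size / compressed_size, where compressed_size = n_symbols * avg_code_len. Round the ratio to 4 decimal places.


original_size = n_symbols * orig_bits = 1446 * 32 = 46272 bits
compressed_size = n_symbols * avg_code_len = 1446 * 9.1 = 13158.6 bits
ratio = original_size / compressed_size = 46272 / 13158.6 = 3.5165

Compression ratio = 3.5165


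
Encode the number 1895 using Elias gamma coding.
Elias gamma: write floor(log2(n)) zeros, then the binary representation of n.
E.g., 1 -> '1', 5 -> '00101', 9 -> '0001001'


num_bits = floor(log2(1895)) + 1 = 11
leading_zeros = num_bits - 1 = 10
binary(1895) = 11101100111

Elias gamma(1895) = '0000000000' + '11101100111' = 000000000011101100111 (21 bits)


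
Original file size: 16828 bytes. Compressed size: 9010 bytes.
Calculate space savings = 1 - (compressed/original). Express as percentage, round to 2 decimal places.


ratio = compressed/original = 9010/16828 = 0.535417
savings = 1 - ratio = 1 - 0.535417 = 0.464583
as a percentage: 0.464583 * 100 = 46.46%

Space savings = 1 - 9010/16828 = 46.46%


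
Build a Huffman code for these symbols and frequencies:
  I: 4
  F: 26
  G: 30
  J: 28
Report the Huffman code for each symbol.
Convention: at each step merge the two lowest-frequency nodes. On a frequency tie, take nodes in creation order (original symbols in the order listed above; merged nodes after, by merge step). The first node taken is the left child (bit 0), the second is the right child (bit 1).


Huffman tree construction:
Step 1: Merge I(4) + F(26) = 30
Step 2: Merge J(28) + G(30) = 58
Step 3: Merge (I+F)(30) + (J+G)(58) = 88
Read each symbol's code off the tree from the root (left child = 0, right child = 1).

Codes:
  I: 00 (length 2)
  F: 01 (length 2)
  G: 11 (length 2)
  J: 10 (length 2)
Average code length: 176/88 = 2.0000 bits/symbol


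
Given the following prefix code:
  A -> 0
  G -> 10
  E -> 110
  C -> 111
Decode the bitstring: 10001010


Decoding step by step:
Bits 10 -> G
Bits 0 -> A
Bits 0 -> A
Bits 10 -> G
Bits 10 -> G


Decoded message: GAAGG


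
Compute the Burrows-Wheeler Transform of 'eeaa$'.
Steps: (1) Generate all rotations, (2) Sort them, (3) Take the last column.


Rotations (sorted):
  0: $eeaa -> last char: a
  1: a$eea -> last char: a
  2: aa$ee -> last char: e
  3: eaa$e -> last char: e
  4: eeaa$ -> last char: $


BWT = aaee$


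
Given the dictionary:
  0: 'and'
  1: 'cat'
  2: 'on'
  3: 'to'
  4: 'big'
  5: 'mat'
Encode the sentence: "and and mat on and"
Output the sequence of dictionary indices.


Look up each word in the dictionary:
  'and' -> 0
  'and' -> 0
  'mat' -> 5
  'on' -> 2
  'and' -> 0

Encoded: [0, 0, 5, 2, 0]


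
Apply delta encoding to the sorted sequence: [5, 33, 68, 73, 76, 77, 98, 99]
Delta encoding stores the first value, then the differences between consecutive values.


First value: 5
Deltas:
  33 - 5 = 28
  68 - 33 = 35
  73 - 68 = 5
  76 - 73 = 3
  77 - 76 = 1
  98 - 77 = 21
  99 - 98 = 1


Delta encoded: [5, 28, 35, 5, 3, 1, 21, 1]


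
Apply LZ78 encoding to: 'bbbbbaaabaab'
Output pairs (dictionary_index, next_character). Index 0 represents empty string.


LZ78 encoding steps:
Dictionary: {0: ''}
Step 1: w='' (idx 0), next='b' -> output (0, 'b'), add 'b' as idx 1
Step 2: w='b' (idx 1), next='b' -> output (1, 'b'), add 'bb' as idx 2
Step 3: w='bb' (idx 2), next='a' -> output (2, 'a'), add 'bba' as idx 3
Step 4: w='' (idx 0), next='a' -> output (0, 'a'), add 'a' as idx 4
Step 5: w='a' (idx 4), next='b' -> output (4, 'b'), add 'ab' as idx 5
Step 6: w='a' (idx 4), next='a' -> output (4, 'a'), add 'aa' as idx 6
Step 7: w='b' (idx 1), end of input -> output (1, '')


Encoded: [(0, 'b'), (1, 'b'), (2, 'a'), (0, 'a'), (4, 'b'), (4, 'a'), (1, '')]


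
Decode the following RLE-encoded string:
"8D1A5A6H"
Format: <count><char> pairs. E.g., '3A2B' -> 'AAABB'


Expanding each <count><char> pair:
  8D -> 'DDDDDDDD'
  1A -> 'A'
  5A -> 'AAAAA'
  6H -> 'HHHHHH'

Decoded = DDDDDDDDAAAAAAHHHHHH


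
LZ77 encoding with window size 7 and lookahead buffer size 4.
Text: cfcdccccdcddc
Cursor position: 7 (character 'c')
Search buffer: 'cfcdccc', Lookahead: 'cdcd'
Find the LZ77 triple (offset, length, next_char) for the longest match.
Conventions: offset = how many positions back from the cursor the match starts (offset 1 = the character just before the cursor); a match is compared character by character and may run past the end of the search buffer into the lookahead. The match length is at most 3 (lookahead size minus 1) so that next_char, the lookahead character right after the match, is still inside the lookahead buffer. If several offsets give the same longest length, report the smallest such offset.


Try each offset into the search buffer:
  offset=1 (pos 6, char 'c'): match length 1
  offset=2 (pos 5, char 'c'): match length 1
  offset=3 (pos 4, char 'c'): match length 1
  offset=4 (pos 3, char 'd'): match length 0
  offset=5 (pos 2, char 'c'): match length 3
  offset=6 (pos 1, char 'f'): match length 0
  offset=7 (pos 0, char 'c'): match length 1
Longest match has length 3 at offset 5.
next_char = character at position 7 + 3 = 10 -> 'd'

Best match: offset=5, length=3 (matching 'cdc' starting at position 2)
LZ77 triple: (5, 3, 'd')


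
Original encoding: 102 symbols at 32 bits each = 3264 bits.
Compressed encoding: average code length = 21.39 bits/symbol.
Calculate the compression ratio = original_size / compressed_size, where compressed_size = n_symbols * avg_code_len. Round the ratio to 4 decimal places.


original_size = n_symbols * orig_bits = 102 * 32 = 3264 bits
compressed_size = n_symbols * avg_code_len = 102 * 21.39 = 2181.78 bits
ratio = original_size / compressed_size = 3264 / 2181.78 = 1.496

Compression ratio = 1.496


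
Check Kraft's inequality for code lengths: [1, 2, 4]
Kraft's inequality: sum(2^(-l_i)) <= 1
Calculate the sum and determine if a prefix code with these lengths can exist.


Sum = 2^(-1) + 2^(-2) + 2^(-4)
    = 0.5 + 0.25 + 0.0625
    = 13/16 = 0.8125
Since 0.8125 <= 1, Kraft's inequality IS satisfied.
A prefix code with these lengths CAN exist.

Kraft sum = 0.8125. Satisfied.


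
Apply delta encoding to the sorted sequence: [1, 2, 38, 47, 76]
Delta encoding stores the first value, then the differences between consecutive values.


First value: 1
Deltas:
  2 - 1 = 1
  38 - 2 = 36
  47 - 38 = 9
  76 - 47 = 29


Delta encoded: [1, 1, 36, 9, 29]


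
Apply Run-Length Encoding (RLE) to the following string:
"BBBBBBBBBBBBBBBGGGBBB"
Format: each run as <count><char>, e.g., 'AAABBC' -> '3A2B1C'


Scanning runs left to right:
  i=0: run of 'B' x 15 -> '15B'
  i=15: run of 'G' x 3 -> '3G'
  i=18: run of 'B' x 3 -> '3B'

RLE = 15B3G3B


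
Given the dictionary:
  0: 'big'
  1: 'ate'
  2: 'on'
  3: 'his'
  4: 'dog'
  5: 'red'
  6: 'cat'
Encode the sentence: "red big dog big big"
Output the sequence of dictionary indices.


Look up each word in the dictionary:
  'red' -> 5
  'big' -> 0
  'dog' -> 4
  'big' -> 0
  'big' -> 0

Encoded: [5, 0, 4, 0, 0]


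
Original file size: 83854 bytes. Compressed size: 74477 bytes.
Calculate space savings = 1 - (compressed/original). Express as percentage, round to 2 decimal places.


ratio = compressed/original = 74477/83854 = 0.888175
savings = 1 - ratio = 1 - 0.888175 = 0.111825
as a percentage: 0.111825 * 100 = 11.18%

Space savings = 1 - 74477/83854 = 11.18%


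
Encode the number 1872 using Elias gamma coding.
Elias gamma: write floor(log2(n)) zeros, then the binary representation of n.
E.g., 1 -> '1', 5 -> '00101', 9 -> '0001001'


num_bits = floor(log2(1872)) + 1 = 11
leading_zeros = num_bits - 1 = 10
binary(1872) = 11101010000

Elias gamma(1872) = '0000000000' + '11101010000' = 000000000011101010000 (21 bits)


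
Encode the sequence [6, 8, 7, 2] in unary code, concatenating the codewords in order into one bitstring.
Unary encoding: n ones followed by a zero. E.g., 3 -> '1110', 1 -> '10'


Encode each number as n ones followed by a terminating 0:
  6 -> 1111110 (7 bits)
  8 -> 111111110 (9 bits)
  7 -> 11111110 (8 bits)
  2 -> 110 (3 bits)
Total length = 7 + 9 + 8 + 3 = 27 bits.

Unary([6, 8, 7, 2]) = 111111011111111011111110110 (27 bits)


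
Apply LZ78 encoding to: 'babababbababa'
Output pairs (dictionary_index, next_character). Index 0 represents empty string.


LZ78 encoding steps:
Dictionary: {0: ''}
Step 1: w='' (idx 0), next='b' -> output (0, 'b'), add 'b' as idx 1
Step 2: w='' (idx 0), next='a' -> output (0, 'a'), add 'a' as idx 2
Step 3: w='b' (idx 1), next='a' -> output (1, 'a'), add 'ba' as idx 3
Step 4: w='ba' (idx 3), next='b' -> output (3, 'b'), add 'bab' as idx 4
Step 5: w='bab' (idx 4), next='a' -> output (4, 'a'), add 'baba' as idx 5
Step 6: w='ba' (idx 3), end of input -> output (3, '')


Encoded: [(0, 'b'), (0, 'a'), (1, 'a'), (3, 'b'), (4, 'a'), (3, '')]


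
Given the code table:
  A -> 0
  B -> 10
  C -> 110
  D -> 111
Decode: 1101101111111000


Decoding:
110 -> C
110 -> C
111 -> D
111 -> D
10 -> B
0 -> A
0 -> A


Result: CCDDBAA


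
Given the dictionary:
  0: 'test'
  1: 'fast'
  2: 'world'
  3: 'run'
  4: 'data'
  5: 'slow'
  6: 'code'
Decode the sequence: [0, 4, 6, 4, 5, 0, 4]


Look up each index in the dictionary:
  0 -> 'test'
  4 -> 'data'
  6 -> 'code'
  4 -> 'data'
  5 -> 'slow'
  0 -> 'test'
  4 -> 'data'

Decoded: "test data code data slow test data"


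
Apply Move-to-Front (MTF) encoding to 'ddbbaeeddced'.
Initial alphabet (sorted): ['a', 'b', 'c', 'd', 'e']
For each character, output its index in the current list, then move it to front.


MTF encoding:
'd': index 3 in ['a', 'b', 'c', 'd', 'e'] -> ['d', 'a', 'b', 'c', 'e']
'd': index 0 in ['d', 'a', 'b', 'c', 'e'] -> ['d', 'a', 'b', 'c', 'e']
'b': index 2 in ['d', 'a', 'b', 'c', 'e'] -> ['b', 'd', 'a', 'c', 'e']
'b': index 0 in ['b', 'd', 'a', 'c', 'e'] -> ['b', 'd', 'a', 'c', 'e']
'a': index 2 in ['b', 'd', 'a', 'c', 'e'] -> ['a', 'b', 'd', 'c', 'e']
'e': index 4 in ['a', 'b', 'd', 'c', 'e'] -> ['e', 'a', 'b', 'd', 'c']
'e': index 0 in ['e', 'a', 'b', 'd', 'c'] -> ['e', 'a', 'b', 'd', 'c']
'd': index 3 in ['e', 'a', 'b', 'd', 'c'] -> ['d', 'e', 'a', 'b', 'c']
'd': index 0 in ['d', 'e', 'a', 'b', 'c'] -> ['d', 'e', 'a', 'b', 'c']
'c': index 4 in ['d', 'e', 'a', 'b', 'c'] -> ['c', 'd', 'e', 'a', 'b']
'e': index 2 in ['c', 'd', 'e', 'a', 'b'] -> ['e', 'c', 'd', 'a', 'b']
'd': index 2 in ['e', 'c', 'd', 'a', 'b'] -> ['d', 'e', 'c', 'a', 'b']


Output: [3, 0, 2, 0, 2, 4, 0, 3, 0, 4, 2, 2]


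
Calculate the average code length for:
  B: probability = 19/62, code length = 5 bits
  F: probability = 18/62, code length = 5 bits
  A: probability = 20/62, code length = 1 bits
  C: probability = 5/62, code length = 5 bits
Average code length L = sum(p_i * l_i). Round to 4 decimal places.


Weighted contributions p_i * l_i:
  B: (19/62) * 5 = 95/62
  F: (18/62) * 5 = 90/62
  A: (20/62) * 1 = 20/62
  C: (5/62) * 5 = 25/62
Sum = (95 + 90 + 20 + 25)/62 = 230/62

L = 230/62 = 3.7097 bits/symbol


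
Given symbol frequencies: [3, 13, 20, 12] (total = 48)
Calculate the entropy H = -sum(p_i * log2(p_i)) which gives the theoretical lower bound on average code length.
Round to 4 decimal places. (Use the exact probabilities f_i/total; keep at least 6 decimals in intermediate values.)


Per-symbol terms -p_i * log2(p_i) with p_i = f_i/48:
  p = 3/48 = 0.062500: log2(p) = -4.000000, -p*log2(p) = 0.250000
  p = 13/48 = 0.270833: log2(p) = -1.884523, -p*log2(p) = 0.510392
  p = 20/48 = 0.416667: log2(p) = -1.263034, -p*log2(p) = 0.526264
  p = 12/48 = 0.250000: log2(p) = -2.000000, -p*log2(p) = 0.500000
H = 0.250000 + 0.510392 + 0.526264 + 0.500000 = 1.786656

H = 1.7867 bits/symbol


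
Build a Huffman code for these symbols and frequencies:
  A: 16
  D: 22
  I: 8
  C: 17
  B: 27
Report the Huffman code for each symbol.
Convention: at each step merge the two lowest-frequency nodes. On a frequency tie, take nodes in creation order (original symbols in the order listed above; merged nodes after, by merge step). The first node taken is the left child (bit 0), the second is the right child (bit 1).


Huffman tree construction:
Step 1: Merge I(8) + A(16) = 24
Step 2: Merge C(17) + D(22) = 39
Step 3: Merge (I+A)(24) + B(27) = 51
Step 4: Merge (C+D)(39) + ((I+A)+B)(51) = 90
Read each symbol's code off the tree from the root (left child = 0, right child = 1).

Codes:
  A: 101 (length 3)
  D: 01 (length 2)
  I: 100 (length 3)
  C: 00 (length 2)
  B: 11 (length 2)
Average code length: 204/90 = 2.2667 bits/symbol


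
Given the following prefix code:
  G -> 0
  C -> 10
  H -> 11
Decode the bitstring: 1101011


Decoding step by step:
Bits 11 -> H
Bits 0 -> G
Bits 10 -> C
Bits 11 -> H


Decoded message: HGCH


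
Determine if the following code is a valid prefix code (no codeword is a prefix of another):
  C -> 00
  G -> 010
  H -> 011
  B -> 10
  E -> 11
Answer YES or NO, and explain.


Checking each pair (does one codeword prefix another?):
  C='00' vs G='010': no prefix
  C='00' vs H='011': no prefix
  C='00' vs B='10': no prefix
  C='00' vs E='11': no prefix
  G='010' vs C='00': no prefix
  G='010' vs H='011': no prefix
  G='010' vs B='10': no prefix
  G='010' vs E='11': no prefix
  H='011' vs C='00': no prefix
  H='011' vs G='010': no prefix
  H='011' vs B='10': no prefix
  H='011' vs E='11': no prefix
  B='10' vs C='00': no prefix
  B='10' vs G='010': no prefix
  B='10' vs H='011': no prefix
  B='10' vs E='11': no prefix
  E='11' vs C='00': no prefix
  E='11' vs G='010': no prefix
  E='11' vs H='011': no prefix
  E='11' vs B='10': no prefix
No violation found over all pairs.

YES -- this is a valid prefix code. No codeword is a prefix of any other codeword.
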